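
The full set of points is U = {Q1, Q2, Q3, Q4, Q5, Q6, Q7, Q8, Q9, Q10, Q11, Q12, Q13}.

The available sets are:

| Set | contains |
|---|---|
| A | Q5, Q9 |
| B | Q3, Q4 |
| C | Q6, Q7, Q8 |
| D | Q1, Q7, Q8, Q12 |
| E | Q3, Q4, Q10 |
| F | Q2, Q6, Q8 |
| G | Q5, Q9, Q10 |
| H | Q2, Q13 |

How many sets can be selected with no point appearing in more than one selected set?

A, D, E, H are pairwise disjoint (A={Q5,Q9}; D={Q1,Q7,Q8,Q12}; E={Q3,Q4,Q10}; H={Q2,Q13}).
Every remaining set overlaps one of these, and no 5 of the listed sets are pairwise disjoint, so 4 is the maximum.

4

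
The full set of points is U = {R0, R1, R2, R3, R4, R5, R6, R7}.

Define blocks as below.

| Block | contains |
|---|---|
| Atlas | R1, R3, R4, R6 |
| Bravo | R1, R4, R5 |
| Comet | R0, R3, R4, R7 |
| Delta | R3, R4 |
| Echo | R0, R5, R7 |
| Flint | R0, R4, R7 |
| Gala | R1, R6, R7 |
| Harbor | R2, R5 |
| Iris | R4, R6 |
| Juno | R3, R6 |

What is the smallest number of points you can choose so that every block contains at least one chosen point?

The 3 points {R4, R5, R6} hit every block.
The blocks Flint, Harbor, Juno are pairwise disjoint, so any hitting set needs a separate point for each — at least 3. Hence 3 is optimal.

3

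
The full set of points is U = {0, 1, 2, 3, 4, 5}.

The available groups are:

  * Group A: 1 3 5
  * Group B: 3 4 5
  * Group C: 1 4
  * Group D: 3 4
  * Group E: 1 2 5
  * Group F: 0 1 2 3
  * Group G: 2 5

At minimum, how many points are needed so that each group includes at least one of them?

The 3 points {0, 4, 5} hit every group.
No choice of 2 points meets every group, so 3 is the minimum.

3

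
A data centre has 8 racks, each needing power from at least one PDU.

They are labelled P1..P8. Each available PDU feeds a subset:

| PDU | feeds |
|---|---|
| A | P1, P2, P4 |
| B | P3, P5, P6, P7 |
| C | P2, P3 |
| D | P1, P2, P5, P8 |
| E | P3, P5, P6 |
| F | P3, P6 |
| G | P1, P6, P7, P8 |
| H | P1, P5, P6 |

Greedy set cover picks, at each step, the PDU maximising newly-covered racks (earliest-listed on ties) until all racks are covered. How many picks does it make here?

3

Greedy: pick B (covers 4 new) → pick A (covers 3 new) → pick D (covers 1 new). Total picks: 3.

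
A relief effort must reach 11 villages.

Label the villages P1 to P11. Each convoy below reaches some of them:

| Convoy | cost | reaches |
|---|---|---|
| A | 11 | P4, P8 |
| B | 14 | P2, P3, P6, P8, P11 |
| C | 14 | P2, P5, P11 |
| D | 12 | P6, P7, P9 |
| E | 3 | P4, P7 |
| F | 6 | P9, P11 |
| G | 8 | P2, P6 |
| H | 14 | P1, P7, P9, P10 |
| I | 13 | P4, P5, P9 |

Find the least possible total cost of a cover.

B, H, I together cover every village (B ∪ H ∪ I = {P1, P2, P3, P4, P5, P6, P7, P8, P9, P10, P11}); total cost 14 + 14 + 13 = 41.
The greedy pick E, B, H, I costs 44; no covering selection beats 41.

41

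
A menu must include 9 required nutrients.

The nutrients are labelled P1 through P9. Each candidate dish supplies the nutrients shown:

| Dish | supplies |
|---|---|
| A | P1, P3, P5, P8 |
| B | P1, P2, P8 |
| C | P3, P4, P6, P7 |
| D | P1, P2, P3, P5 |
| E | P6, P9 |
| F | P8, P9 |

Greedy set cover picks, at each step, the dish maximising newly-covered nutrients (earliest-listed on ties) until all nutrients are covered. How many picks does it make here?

Greedy: pick A (covers 4 new) → pick C (covers 3 new) → pick B (covers 1 new) → pick E (covers 1 new). Total picks: 4.
(The true minimum cover uses only 3 dishes, so greedy is not optimal here.)

4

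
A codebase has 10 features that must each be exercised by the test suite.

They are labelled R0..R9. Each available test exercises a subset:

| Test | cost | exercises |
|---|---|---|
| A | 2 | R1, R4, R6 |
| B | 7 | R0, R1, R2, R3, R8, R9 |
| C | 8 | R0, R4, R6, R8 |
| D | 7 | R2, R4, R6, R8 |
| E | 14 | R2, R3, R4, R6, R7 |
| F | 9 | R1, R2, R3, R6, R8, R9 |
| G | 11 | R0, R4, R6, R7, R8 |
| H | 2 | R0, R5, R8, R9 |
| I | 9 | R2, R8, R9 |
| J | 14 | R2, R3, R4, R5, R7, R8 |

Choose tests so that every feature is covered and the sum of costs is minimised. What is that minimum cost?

18

A, E, H together cover every feature (A ∪ E ∪ H = {R0, R1, R2, R3, R4, R5, R6, R7, R8, R9}); total cost 2 + 14 + 2 = 18.
The greedy pick H, A, B, G costs 22; no covering selection beats 18.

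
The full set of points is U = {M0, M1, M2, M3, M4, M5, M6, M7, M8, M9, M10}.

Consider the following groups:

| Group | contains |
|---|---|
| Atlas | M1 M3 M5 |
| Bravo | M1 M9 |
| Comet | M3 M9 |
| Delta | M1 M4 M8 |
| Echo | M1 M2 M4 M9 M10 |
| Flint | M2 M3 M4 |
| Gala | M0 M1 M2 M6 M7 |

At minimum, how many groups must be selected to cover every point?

Atlas and Delta and Echo and Gala together: Atlas ∪ Delta ∪ Echo ∪ Gala = {M0, M1, M2, M3, M4, M5, M6, M7, M8, M9, M10} — every point is covered.
No 3 of the 7 groups cover everything (all 35 combinations miss at least one point), so 4 is optimal.

4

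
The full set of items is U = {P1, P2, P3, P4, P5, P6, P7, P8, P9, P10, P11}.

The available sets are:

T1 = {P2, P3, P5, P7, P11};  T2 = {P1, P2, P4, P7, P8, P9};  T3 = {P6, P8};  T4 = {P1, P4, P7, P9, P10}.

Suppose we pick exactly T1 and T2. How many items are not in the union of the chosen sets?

2

Union of T1, T2 = {P1, P2, P3, P4, P5, P7, P8, P9, P11}.
Not covered: P6, P10 — 2 items.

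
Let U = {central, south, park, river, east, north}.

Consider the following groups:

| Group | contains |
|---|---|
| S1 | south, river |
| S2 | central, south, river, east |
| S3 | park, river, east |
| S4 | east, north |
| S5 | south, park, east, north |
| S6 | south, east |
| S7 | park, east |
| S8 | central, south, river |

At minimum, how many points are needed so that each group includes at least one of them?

The 2 points {river, east} hit every group.
The groups S1, S4 are pairwise disjoint, so any hitting set needs a separate point for each — at least 2. Hence 2 is optimal.

2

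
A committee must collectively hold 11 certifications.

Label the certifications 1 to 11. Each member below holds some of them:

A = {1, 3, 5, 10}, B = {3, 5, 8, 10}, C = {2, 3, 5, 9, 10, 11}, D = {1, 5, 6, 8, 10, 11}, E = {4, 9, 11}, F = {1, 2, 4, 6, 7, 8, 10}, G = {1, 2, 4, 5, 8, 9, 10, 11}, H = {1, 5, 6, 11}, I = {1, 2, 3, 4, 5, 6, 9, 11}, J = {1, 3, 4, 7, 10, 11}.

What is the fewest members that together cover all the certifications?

2

F and I together: F ∪ I = {1, 2, 3, 4, 5, 6, 7, 8, 9, 10, 11} — every certification is covered.
No single member has all 11 certifications (the largest, G, has 8), so 2 is optimal.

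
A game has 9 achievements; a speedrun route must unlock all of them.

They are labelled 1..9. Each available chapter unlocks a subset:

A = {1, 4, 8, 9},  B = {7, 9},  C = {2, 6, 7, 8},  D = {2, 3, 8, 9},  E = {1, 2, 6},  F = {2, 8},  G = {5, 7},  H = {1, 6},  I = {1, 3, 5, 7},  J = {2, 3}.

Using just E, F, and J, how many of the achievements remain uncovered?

Union of E, F, J = {1, 2, 3, 6, 8}.
Not covered: 4, 5, 7, 9 — 4 achievements.

4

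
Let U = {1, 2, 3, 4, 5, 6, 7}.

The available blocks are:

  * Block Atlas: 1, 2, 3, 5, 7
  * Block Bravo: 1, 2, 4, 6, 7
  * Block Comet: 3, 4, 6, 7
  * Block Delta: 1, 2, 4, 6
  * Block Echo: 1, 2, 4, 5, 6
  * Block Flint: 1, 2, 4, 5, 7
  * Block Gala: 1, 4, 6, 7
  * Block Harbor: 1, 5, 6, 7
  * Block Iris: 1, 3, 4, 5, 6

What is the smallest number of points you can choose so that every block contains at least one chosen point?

The 2 points {1, 4} hit every block.
No single point lies in every block, so at least 2 are needed and 2 is optimal.

2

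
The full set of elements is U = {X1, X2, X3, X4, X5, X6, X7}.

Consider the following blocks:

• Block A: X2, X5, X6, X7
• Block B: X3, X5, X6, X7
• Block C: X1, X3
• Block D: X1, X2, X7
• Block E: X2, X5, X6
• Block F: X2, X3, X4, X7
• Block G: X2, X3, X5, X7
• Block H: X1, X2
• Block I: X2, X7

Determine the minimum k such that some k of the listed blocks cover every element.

C and E and F together: C ∪ E ∪ F = {X1, X2, X3, X4, X5, X6, X7} — every element is covered.
Only F contains X4, so F is forced; the remaining 3 elements need at least 2 more blocks (each remaining block adds at most 2) — so at least 3 blocks are needed, and 3 is optimal.

3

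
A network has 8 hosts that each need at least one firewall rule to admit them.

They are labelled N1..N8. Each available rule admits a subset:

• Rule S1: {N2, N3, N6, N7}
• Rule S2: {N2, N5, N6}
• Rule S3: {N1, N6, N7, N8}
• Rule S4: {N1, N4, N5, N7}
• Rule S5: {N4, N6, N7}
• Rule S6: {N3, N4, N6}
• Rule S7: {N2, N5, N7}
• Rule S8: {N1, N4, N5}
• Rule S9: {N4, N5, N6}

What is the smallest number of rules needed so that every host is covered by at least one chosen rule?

3

Take {S2, S3, S6}. Their union is {N1, N2, N3, N4, N5, N6, N7, N8}, which is all 8 hosts.
Only S3 contains N8, so S3 is forced; the remaining 4 hosts need at least 2 more rules (each remaining rule adds at most 2) — so at least 3 rules are needed, and 3 is optimal.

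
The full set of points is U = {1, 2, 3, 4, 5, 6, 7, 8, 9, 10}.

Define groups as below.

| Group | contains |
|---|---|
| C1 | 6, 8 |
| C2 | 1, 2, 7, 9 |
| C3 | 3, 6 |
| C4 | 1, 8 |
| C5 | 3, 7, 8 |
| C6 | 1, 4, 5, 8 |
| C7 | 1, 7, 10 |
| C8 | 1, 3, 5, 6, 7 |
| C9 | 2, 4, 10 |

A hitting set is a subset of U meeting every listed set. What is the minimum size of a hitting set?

H = {3, 4, 7, 8} meets every group (each contains at least one member of H), and |H| = 4.
No choice of 3 points meets every group, so 4 is the minimum.

4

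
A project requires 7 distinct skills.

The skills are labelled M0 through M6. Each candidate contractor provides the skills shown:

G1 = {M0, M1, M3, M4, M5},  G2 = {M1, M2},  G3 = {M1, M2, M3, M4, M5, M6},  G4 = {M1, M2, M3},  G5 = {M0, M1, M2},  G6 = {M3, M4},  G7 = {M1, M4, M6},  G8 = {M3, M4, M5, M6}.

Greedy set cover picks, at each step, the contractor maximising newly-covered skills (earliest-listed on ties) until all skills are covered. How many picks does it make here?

Greedy: pick G3 (covers 6 new) → pick G1 (covers 1 new). Total picks: 2.

2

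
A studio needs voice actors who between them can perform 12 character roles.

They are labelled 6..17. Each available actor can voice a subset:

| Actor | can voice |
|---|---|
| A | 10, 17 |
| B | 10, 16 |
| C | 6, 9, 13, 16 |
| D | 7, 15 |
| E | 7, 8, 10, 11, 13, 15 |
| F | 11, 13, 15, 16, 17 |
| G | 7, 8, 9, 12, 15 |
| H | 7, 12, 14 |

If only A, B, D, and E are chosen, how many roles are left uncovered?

4

Union of A, B, D, E = {7, 8, 10, 11, 13, 15, 16, 17}.
Not covered: 6, 9, 12, 14 — 4 roles.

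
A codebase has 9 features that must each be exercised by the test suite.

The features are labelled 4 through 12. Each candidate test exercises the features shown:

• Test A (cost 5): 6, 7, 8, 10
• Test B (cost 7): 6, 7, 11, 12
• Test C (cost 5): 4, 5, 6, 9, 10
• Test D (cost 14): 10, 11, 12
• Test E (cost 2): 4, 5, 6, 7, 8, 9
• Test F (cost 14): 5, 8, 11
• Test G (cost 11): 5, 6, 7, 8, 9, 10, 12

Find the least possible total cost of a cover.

B, C, E together cover every feature (B ∪ C ∪ E = {4, 5, 6, 7, 8, 9, 10, 11, 12}); total cost 7 + 5 + 2 = 14.
No covering selection has total cost below 14.

14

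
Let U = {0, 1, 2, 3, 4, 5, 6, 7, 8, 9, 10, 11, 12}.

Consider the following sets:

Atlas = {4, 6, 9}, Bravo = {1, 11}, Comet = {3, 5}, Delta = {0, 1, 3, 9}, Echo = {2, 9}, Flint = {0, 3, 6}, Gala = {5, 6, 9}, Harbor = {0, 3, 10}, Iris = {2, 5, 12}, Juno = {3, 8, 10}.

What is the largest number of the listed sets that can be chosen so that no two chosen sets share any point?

4

Atlas, Bravo, Iris, Juno are pairwise disjoint (Atlas={4,6,9}; Bravo={1,11}; Iris={2,5,12}; Juno={3,8,10}).
Every remaining set overlaps one of these, and no 5 of the listed sets are pairwise disjoint, so 4 is the maximum.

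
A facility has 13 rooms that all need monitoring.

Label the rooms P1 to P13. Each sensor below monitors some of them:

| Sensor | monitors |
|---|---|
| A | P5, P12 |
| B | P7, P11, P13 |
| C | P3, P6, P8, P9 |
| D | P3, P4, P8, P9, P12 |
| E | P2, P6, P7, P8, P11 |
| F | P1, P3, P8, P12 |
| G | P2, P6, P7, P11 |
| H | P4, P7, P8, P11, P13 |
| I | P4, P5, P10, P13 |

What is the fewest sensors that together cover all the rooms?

4

Take {C, F, G, I}. Their union is {P1, P2, P3, P4, P5, P6, P7, P8, P9, P10, P11, P12, P13}, which is all 13 rooms.
Only F contains P1, so F is forced; the remaining 9 rooms need at least 3 more sensors (each remaining sensor adds at most 4) — so at least 4 sensors are needed, and 4 is optimal.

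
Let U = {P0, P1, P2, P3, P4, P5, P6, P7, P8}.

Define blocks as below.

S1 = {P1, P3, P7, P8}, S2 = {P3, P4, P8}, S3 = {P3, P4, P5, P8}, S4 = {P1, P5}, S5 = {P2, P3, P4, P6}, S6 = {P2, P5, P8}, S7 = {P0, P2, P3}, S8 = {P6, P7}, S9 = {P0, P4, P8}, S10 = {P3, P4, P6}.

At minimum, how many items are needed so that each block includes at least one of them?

4

The 4 items {P3, P5, P7, P8} hit every block.
No choice of 3 items meets every block, so 4 is the minimum.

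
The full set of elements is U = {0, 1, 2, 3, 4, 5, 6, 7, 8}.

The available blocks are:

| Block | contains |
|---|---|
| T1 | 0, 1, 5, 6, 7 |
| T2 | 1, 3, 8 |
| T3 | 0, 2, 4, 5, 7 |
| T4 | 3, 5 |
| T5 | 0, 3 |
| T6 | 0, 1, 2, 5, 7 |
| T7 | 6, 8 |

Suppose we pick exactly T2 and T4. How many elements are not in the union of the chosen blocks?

5

Union of T2, T4 = {1, 3, 5, 8}.
Not covered: 0, 2, 4, 6, 7 — 5 elements.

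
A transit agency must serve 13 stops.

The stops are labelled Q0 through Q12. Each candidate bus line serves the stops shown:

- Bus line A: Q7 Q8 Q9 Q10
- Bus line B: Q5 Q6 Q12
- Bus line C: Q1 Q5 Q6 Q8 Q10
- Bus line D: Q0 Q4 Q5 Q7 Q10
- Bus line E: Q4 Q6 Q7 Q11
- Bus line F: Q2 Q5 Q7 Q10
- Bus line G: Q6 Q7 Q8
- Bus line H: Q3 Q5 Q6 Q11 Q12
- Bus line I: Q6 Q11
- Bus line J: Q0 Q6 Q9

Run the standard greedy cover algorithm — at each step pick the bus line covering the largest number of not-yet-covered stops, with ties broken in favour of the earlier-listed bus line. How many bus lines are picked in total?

Greedy: pick C (covers 5 new) → pick D (covers 3 new) → pick H (covers 3 new) → pick A (covers 1 new) → pick F (covers 1 new). Total picks: 5.

5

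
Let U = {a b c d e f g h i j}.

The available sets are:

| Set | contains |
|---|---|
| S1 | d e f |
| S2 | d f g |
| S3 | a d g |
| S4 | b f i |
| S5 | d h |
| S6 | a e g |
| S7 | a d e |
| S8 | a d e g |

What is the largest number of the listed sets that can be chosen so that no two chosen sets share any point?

3

S4, S5, S6 are pairwise disjoint (S4={b,f,i}; S5={d,h}; S6={a,e,g}).
Every remaining set overlaps one of these, and no 4 of the listed sets are pairwise disjoint, so 3 is the maximum.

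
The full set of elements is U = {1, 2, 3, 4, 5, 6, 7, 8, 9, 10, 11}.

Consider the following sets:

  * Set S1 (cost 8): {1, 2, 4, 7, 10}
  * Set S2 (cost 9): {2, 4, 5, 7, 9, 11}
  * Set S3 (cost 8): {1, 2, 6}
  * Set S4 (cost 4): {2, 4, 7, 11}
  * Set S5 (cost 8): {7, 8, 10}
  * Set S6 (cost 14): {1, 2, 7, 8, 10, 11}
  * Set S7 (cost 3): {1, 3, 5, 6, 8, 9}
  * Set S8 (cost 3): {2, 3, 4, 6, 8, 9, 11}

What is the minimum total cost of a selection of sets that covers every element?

14

S5, S7, S8 together cover every element (S5 ∪ S7 ∪ S8 = {1, 2, 3, 4, 5, 6, 7, 8, 9, 10, 11}); total cost 8 + 3 + 3 = 14.
No covering selection has total cost below 14.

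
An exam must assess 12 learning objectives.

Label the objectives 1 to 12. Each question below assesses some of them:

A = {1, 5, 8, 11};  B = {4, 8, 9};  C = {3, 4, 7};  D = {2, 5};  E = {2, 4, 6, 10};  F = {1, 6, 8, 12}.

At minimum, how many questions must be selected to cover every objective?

Take {A, B, C, E, F}. Their union is {1, 2, 3, 4, 5, 6, 7, 8, 9, 10, 11, 12}, which is all 12 objectives.
No 4 of the 6 questions cover everything (all 15 combinations miss at least one objective), so 5 is optimal.

5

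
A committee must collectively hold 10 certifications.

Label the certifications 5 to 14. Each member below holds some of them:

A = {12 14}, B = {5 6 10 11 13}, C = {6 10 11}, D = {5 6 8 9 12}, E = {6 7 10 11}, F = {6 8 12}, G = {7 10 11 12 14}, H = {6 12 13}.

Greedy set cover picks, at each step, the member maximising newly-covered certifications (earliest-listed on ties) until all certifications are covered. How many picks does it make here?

3

Greedy: pick B (covers 5 new) → pick D (covers 3 new) → pick G (covers 2 new). Total picks: 3.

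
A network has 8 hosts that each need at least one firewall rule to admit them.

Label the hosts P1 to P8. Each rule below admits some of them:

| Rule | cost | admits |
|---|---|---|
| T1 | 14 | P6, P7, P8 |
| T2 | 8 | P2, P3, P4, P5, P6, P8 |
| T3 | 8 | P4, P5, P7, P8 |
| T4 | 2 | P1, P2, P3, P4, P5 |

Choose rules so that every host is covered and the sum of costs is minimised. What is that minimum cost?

T1, T4 together cover every host (T1 ∪ T4 = {P1, P2, P3, P4, P5, P6, P7, P8}); total cost 14 + 2 = 16.
The greedy pick T4, T2, T3 costs 18; no covering selection beats 16.

16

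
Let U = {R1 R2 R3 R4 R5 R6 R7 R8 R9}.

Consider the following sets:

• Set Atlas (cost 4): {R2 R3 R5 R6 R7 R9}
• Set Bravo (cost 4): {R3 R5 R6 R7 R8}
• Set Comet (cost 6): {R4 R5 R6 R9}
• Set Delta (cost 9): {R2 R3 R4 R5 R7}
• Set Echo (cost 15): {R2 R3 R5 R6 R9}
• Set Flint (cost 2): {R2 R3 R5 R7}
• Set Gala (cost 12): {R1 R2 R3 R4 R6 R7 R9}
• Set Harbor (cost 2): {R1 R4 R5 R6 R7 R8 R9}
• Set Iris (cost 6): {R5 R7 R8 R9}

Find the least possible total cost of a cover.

4

Flint, Harbor together cover every element (Flint ∪ Harbor = {R1, R2, R3, R4, R5, R6, R7, R8, R9}); total cost 2 + 2 = 4.
No covering selection has total cost below 4.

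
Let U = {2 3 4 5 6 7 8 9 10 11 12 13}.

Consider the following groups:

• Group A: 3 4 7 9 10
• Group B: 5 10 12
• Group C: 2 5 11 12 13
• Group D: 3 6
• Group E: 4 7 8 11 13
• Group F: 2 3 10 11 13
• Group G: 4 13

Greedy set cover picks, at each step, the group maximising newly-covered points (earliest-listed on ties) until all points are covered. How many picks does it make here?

4

Greedy: pick A (covers 5 new) → pick C (covers 5 new) → pick D (covers 1 new) → pick E (covers 1 new). Total picks: 4.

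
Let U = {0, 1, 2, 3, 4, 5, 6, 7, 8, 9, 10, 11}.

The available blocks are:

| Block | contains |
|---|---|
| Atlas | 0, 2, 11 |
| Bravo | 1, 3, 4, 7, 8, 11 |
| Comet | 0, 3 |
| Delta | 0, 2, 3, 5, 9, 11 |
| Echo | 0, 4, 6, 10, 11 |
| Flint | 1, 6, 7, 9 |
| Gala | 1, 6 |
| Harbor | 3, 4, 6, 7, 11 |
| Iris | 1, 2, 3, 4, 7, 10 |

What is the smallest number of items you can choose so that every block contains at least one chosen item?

Take H = {3, 6, 11}. Each listed block contains at least one of these, so H is a hitting set of size 3.
No choice of 2 items meets every block, so 3 is the minimum.

3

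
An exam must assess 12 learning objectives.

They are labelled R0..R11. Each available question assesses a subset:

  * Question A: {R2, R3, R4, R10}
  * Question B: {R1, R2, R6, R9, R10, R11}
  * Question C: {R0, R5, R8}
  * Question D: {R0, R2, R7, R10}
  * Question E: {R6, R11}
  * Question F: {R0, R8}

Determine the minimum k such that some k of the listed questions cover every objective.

Take {A, B, C, D}. Their union is {R0, R1, R2, R3, R4, R5, R6, R7, R8, R9, R10, R11}, which is all 12 objectives.
No 3 of the 6 questions cover everything (all 20 combinations miss at least one objective), so 4 is optimal.

4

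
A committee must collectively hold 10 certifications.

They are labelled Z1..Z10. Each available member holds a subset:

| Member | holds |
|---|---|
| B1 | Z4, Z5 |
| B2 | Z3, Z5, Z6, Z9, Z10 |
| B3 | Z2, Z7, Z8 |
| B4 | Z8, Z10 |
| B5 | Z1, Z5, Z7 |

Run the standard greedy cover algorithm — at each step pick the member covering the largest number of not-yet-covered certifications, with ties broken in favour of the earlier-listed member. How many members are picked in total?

4

Greedy: pick B2 (covers 5 new) → pick B3 (covers 3 new) → pick B1 (covers 1 new) → pick B5 (covers 1 new). Total picks: 4.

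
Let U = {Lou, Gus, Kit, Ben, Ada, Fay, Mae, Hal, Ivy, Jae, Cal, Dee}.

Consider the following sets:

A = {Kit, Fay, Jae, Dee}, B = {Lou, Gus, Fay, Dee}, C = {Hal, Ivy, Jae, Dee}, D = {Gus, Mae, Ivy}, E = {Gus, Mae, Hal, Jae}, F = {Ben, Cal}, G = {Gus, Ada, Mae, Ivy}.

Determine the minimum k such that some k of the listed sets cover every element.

5

Take {A, B, E, F, G}. Their union is {Lou, Gus, Kit, Ben, Ada, Fay, Mae, Hal, Ivy, Jae, Cal, Dee}, which is all 12 elements.
No 4 of the 7 sets cover everything (all 35 combinations miss at least one element), so 5 is optimal.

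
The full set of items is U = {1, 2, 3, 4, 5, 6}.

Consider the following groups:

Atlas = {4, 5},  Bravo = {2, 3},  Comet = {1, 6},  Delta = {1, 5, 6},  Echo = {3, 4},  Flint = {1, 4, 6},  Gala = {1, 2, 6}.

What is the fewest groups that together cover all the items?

3

Take {Atlas, Bravo, Gala}. Their union is {1, 2, 3, 4, 5, 6}, which is all 6 items.
No 2 of the 7 groups cover everything (all 21 combinations miss at least one item), so 3 is optimal.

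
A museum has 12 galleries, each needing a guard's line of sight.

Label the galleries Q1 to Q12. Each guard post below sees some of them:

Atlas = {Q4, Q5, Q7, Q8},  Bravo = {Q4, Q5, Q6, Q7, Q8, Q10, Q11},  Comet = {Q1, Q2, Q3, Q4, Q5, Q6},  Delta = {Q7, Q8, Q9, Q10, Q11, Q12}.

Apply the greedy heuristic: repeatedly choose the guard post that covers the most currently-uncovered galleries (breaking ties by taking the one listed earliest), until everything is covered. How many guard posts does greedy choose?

3

Greedy: pick Bravo (covers 7 new) → pick Comet (covers 3 new) → pick Delta (covers 2 new). Total picks: 3.
(The true minimum cover uses only 2 guard posts, so greedy is not optimal here.)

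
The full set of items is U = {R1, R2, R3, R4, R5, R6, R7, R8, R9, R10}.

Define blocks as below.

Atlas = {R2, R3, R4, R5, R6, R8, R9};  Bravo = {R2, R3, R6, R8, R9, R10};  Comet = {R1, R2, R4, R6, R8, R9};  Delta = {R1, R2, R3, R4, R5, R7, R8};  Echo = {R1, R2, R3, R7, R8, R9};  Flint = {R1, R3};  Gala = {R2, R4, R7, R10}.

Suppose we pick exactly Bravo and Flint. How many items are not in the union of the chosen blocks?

Union of Bravo, Flint = {R1, R2, R3, R6, R8, R9, R10}.
Not covered: R4, R5, R7 — 3 items.

3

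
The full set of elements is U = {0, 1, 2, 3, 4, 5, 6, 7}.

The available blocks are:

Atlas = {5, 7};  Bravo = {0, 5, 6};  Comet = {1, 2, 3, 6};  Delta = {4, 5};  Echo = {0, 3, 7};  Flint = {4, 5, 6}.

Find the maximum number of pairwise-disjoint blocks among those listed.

Atlas, Comet are pairwise disjoint (Atlas={5,7}; Comet={1,2,3,6}).
Every remaining block overlaps one of these, and no 3 of the listed blocks are pairwise disjoint, so 2 is the maximum.

2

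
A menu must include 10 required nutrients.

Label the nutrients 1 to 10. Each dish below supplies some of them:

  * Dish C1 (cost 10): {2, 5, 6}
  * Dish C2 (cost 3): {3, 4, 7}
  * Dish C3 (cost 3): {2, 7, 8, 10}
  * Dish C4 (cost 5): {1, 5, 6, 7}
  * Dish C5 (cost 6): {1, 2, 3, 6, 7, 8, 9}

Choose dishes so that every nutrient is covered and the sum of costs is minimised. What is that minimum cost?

17

C2, C3, C4, C5 together cover every nutrient (C2 ∪ C3 ∪ C4 ∪ C5 = {1, 2, 3, 4, 5, 6, 7, 8, 9, 10}); total cost 3 + 3 + 5 + 6 = 17.
No covering selection has total cost below 17.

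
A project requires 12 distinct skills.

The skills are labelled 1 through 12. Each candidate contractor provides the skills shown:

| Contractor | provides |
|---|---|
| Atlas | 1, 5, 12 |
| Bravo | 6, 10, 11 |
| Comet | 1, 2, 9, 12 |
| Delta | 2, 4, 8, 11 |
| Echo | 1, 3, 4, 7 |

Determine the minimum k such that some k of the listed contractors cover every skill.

5

Atlas and Bravo and Comet and Delta and Echo together: Atlas ∪ Bravo ∪ Comet ∪ Delta ∪ Echo = {1, 2, 3, 4, 5, 6, 7, 8, 9, 10, 11, 12} — every skill is covered.
No 4 of the 5 contractors cover everything (all 5 combinations miss at least one skill), so 5 is optimal.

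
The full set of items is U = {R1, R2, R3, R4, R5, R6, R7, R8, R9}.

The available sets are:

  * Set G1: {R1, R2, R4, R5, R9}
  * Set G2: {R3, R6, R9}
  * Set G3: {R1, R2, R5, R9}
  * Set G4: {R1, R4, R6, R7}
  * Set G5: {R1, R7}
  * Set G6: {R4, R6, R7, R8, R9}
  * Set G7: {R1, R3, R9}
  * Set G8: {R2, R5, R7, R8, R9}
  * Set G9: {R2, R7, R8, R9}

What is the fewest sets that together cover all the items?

G1, G2, and G9 cover everything between them: the union {R1, R2, R3, R4, R5, R6, R7, R8, R9} is all of U.
No 2 of the 9 sets cover everything (all 36 combinations miss at least one item), so 3 is optimal.

3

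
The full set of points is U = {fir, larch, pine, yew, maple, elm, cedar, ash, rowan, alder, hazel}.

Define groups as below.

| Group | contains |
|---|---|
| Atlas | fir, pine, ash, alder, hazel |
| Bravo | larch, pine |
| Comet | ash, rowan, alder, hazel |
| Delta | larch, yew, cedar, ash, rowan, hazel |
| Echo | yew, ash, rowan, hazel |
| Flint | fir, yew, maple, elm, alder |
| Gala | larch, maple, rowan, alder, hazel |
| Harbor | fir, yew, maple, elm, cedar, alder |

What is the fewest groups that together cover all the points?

3

Take {Bravo, Echo, Harbor}. Their union is {fir, larch, pine, yew, maple, elm, cedar, ash, rowan, alder, hazel}, which is all 11 points.
No 2 of the 8 groups cover everything (all 28 combinations miss at least one point), so 3 is optimal.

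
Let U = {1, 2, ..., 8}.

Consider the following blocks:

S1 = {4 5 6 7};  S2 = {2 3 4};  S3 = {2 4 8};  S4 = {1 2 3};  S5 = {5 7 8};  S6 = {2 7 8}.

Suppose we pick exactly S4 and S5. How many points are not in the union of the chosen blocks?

Union of S4, S5 = {1, 2, 3, 5, 7, 8}.
Not covered: 4, 6 — 2 points.

2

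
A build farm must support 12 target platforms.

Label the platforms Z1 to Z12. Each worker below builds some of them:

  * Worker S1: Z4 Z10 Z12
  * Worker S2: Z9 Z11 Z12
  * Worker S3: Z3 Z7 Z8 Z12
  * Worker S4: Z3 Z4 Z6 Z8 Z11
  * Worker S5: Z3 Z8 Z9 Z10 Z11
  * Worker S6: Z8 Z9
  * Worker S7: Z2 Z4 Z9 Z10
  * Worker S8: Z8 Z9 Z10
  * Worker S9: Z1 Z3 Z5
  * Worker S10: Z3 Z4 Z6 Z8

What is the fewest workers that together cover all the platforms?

Take {S3, S4, S7, S9}. Their union is {Z1, Z2, Z3, Z4, Z5, Z6, Z7, Z8, Z9, Z10, Z11, Z12}, which is all 12 platforms.
Only S9 contains Z1, so S9 is forced; the remaining 9 platforms need at least 3 more workers (each remaining worker adds at most 4) — so at least 4 workers are needed, and 4 is optimal.

4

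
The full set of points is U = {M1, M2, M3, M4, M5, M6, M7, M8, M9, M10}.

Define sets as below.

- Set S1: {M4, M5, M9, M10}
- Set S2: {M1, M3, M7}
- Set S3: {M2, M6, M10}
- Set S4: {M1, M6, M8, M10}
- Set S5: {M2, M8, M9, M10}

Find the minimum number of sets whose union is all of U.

S1, S2, S3, and S4 cover everything between them: the union {M1, M2, M3, M4, M5, M6, M7, M8, M9, M10} is all of U.
No 3 of the 5 sets cover everything (all 10 combinations miss at least one point), so 4 is optimal.

4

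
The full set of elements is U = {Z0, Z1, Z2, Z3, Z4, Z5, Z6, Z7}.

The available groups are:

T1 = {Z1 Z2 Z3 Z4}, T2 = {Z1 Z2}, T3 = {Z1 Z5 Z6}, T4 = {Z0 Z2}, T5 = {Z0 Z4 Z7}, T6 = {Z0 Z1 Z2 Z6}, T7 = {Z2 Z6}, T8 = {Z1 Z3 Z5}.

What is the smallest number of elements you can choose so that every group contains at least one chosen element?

3

H = {Z0, Z2, Z5} meets every group (each contains at least one member of H), and |H| = 3.
The groups T5, T7, T8 are pairwise disjoint, so any hitting set needs a separate element for each — at least 3. Hence 3 is optimal.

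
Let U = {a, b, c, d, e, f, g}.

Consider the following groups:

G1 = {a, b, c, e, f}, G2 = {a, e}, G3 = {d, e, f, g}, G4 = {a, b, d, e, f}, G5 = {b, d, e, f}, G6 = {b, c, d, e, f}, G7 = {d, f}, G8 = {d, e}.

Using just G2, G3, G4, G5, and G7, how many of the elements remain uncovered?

Union of G2, G3, G4, G5, G7 = {a, b, d, e, f, g}.
Not covered: c — 1 element.

1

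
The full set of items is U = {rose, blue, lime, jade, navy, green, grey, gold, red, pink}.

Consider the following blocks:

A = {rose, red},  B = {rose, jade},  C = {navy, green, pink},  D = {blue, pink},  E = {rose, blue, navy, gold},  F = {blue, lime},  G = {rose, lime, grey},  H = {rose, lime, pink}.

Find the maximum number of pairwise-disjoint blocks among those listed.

3

A, C, F are pairwise disjoint (A={rose,red}; C={navy,green,pink}; F={blue,lime}).
Every remaining block overlaps one of these, and no 4 of the listed blocks are pairwise disjoint, so 3 is the maximum.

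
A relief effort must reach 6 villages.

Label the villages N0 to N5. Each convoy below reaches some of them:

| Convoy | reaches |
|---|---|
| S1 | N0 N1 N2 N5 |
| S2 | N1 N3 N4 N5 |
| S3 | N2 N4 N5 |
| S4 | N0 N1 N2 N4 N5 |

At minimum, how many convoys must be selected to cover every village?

2

Take {S1, S2}. Their union is {N0, N1, N2, N3, N4, N5}, which is all 6 villages.
No single convoy has all 6 villages (the largest, S4, has 5), so 2 is optimal.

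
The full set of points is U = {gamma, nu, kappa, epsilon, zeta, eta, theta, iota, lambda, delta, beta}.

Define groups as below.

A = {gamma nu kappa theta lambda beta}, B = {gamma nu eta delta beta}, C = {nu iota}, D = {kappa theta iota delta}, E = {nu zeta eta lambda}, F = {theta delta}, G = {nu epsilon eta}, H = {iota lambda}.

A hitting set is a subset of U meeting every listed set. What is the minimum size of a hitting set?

3

Take T = {eta, theta, iota}. Each listed group contains at least one of these, so T is a hitting set of size 3.
The groups F, G, H are pairwise disjoint, so any hitting set needs a separate point for each — at least 3. Hence 3 is optimal.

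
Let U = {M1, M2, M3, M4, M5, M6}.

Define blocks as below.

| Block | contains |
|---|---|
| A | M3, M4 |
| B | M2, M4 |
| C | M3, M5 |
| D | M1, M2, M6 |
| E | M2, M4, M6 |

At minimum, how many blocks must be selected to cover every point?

B and C and D together: B ∪ C ∪ D = {M1, M2, M3, M4, M5, M6} — every point is covered.
Only D contains M1, so D is forced; the remaining 3 points need at least 2 more blocks (each remaining block adds at most 2) — so at least 3 blocks are needed, and 3 is optimal.

3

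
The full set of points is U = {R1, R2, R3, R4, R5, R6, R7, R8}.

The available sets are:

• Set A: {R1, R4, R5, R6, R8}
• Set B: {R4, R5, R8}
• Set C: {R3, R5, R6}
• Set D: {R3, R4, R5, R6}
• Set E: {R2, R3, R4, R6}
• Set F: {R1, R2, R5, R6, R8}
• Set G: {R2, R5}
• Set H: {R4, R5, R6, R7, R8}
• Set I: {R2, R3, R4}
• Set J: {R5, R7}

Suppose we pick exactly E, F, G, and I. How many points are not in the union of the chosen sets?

1

Union of E, F, G, I = {R1, R2, R3, R4, R5, R6, R8}.
Not covered: R7 — 1 point.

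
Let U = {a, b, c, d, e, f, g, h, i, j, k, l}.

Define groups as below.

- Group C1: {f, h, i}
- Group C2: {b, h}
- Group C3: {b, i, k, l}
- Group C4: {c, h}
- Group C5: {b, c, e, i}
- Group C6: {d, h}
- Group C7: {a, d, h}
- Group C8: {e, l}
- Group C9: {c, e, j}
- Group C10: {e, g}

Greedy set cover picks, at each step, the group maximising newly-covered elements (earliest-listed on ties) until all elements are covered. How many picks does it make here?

Greedy: pick C3 (covers 4 new) → pick C7 (covers 3 new) → pick C9 (covers 3 new) → pick C1 (covers 1 new) → pick C10 (covers 1 new). Total picks: 5.

5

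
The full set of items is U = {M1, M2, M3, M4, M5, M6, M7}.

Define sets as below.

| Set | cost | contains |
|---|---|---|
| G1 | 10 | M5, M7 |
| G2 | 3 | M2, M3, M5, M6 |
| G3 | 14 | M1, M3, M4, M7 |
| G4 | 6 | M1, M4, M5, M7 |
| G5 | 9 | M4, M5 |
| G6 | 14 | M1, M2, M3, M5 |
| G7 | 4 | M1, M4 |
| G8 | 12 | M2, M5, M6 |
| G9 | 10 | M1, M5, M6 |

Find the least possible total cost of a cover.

G2, G4 together cover every item (G2 ∪ G4 = {M1, M2, M3, M4, M5, M6, M7}); total cost 3 + 6 = 9.
No covering selection has total cost below 9.

9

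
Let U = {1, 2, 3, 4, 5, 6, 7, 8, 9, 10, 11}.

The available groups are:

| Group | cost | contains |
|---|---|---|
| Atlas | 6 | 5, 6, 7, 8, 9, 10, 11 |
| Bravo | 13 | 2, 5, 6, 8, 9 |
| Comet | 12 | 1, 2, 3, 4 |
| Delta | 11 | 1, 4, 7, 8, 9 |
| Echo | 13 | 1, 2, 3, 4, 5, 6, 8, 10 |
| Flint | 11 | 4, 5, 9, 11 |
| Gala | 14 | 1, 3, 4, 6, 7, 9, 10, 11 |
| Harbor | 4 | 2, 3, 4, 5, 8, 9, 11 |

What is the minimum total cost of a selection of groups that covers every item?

18

Gala, Harbor together cover every item (Gala ∪ Harbor = {1, 2, 3, 4, 5, 6, 7, 8, 9, 10, 11}); total cost 14 + 4 = 18.
The greedy pick Harbor, Atlas, Delta costs 21; no covering selection beats 18.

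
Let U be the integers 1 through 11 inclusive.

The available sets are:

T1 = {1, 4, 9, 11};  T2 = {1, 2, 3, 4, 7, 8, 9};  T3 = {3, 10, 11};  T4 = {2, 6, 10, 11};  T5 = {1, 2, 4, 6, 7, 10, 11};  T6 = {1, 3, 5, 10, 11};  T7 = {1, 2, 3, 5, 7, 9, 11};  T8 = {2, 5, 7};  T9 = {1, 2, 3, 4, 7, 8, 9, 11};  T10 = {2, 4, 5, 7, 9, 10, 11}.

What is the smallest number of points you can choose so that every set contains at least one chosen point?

2

The 2 points {7, 11} hit every set.
The sets T3, T8 are pairwise disjoint, so any hitting set needs a separate point for each — at least 2. Hence 2 is optimal.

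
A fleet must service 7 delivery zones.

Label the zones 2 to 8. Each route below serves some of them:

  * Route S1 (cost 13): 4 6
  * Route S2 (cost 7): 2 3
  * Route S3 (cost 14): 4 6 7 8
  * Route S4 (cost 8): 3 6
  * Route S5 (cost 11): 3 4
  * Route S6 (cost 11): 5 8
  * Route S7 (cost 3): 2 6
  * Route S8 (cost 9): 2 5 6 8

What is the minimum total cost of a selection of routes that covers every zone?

30

S2, S3, S8 together cover every zone (S2 ∪ S3 ∪ S8 = {2, 3, 4, 5, 6, 7, 8}); total cost 7 + 14 + 9 = 30.
The greedy pick S7, S8, S5, S3 costs 37; no covering selection beats 30.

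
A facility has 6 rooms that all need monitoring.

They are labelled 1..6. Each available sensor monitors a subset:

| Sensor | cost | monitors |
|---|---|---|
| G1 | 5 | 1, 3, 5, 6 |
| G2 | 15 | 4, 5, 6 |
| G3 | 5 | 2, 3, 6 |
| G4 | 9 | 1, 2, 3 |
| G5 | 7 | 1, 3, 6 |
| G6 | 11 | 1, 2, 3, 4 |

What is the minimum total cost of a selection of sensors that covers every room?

16

G1, G6 together cover every room (G1 ∪ G6 = {1, 2, 3, 4, 5, 6}); total cost 5 + 11 = 16.
The greedy pick G1, G3, G6 costs 21; no covering selection beats 16.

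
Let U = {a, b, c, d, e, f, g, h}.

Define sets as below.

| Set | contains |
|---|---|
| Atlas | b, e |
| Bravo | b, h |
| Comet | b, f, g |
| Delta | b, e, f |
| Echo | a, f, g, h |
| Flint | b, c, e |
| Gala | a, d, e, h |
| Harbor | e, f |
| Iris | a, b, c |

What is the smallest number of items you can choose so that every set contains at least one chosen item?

3

The 3 items {b, f, h} hit every set.
No choice of 2 items meets every set, so 3 is the minimum.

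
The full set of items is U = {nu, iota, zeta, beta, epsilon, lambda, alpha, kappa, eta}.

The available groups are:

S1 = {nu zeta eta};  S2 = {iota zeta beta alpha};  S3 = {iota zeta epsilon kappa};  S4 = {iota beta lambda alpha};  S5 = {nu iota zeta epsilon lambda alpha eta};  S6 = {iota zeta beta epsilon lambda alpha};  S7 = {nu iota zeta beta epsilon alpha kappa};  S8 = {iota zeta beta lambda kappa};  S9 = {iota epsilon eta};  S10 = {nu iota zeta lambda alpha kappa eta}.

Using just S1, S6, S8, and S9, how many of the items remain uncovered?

Union of S1, S6, S8, S9 = {nu, iota, zeta, beta, epsilon, lambda, alpha, kappa, eta} — that's every item, so 0 are uncovered.

0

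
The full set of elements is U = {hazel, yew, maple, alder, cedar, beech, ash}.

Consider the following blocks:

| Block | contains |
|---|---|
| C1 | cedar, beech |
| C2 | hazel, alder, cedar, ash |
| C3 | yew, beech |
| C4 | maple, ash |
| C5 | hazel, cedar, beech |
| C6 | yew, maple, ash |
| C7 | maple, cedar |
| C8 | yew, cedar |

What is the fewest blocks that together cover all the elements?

3

C2, C3, and C6 cover everything between them: the union {hazel, yew, maple, alder, cedar, beech, ash} is all of U.
Only C2 contains alder, so C2 is forced; the remaining 3 elements need at least 2 more blocks (each remaining block adds at most 2) — so at least 3 blocks are needed, and 3 is optimal.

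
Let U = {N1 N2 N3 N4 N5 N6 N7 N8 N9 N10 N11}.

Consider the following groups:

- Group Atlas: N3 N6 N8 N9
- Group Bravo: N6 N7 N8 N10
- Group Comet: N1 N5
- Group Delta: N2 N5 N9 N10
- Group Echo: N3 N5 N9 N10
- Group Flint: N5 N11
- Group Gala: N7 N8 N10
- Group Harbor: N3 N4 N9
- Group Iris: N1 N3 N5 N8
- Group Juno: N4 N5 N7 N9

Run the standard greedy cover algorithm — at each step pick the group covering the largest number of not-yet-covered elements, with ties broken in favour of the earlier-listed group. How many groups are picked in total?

Greedy: pick Atlas (covers 4 new) → pick Delta (covers 3 new) → pick Juno (covers 2 new) → pick Comet (covers 1 new) → pick Flint (covers 1 new). Total picks: 5.

5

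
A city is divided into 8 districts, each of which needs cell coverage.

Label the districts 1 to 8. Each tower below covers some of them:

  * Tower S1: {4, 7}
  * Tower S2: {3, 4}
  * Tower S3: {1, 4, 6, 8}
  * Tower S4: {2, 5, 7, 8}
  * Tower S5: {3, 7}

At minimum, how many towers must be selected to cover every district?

Take {S2, S3, S4}. Their union is {1, 2, 3, 4, 5, 6, 7, 8}, which is all 8 districts.
Only S3 contains 1, so S3 is forced; the remaining 4 districts need at least 2 more towers (each remaining tower adds at most 3) — so at least 3 towers are needed, and 3 is optimal.

3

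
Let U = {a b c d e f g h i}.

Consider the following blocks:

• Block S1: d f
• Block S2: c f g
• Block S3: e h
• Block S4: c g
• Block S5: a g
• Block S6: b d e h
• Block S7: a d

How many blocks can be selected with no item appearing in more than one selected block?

S1, S3, S4 are pairwise disjoint (S1={d,f}; S3={e,h}; S4={c,g}).
Every remaining block overlaps one of these, and no 4 of the listed blocks are pairwise disjoint, so 3 is the maximum.

3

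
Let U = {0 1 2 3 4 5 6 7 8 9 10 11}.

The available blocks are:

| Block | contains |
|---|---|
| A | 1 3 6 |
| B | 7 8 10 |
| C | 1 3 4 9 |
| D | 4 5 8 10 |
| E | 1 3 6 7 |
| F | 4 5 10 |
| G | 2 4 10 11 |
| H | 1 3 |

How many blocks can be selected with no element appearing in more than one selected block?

2

A, G are pairwise disjoint (A={1,3,6}; G={2,4,10,11}).
Every remaining block overlaps one of these, and no 3 of the listed blocks are pairwise disjoint, so 2 is the maximum.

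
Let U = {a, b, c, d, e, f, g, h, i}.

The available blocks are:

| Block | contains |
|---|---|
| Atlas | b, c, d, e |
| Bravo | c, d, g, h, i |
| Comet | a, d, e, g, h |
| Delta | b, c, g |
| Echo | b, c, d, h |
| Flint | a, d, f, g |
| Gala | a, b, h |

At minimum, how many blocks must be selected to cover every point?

Atlas and Bravo and Flint together: Atlas ∪ Bravo ∪ Flint = {a, b, c, d, e, f, g, h, i} — every point is covered.
Only Flint contains f, so Flint is forced; the remaining 5 points need at least 2 more blocks (each remaining block adds at most 3) — so at least 3 blocks are needed, and 3 is optimal.

3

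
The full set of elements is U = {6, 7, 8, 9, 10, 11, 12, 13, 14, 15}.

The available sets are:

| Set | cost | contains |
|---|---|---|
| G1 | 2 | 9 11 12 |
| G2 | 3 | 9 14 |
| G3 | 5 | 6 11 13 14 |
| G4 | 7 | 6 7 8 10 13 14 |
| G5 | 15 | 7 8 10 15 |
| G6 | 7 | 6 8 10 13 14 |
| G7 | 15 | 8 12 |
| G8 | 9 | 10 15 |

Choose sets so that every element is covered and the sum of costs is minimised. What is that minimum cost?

G1, G4, G8 together cover every element (G1 ∪ G4 ∪ G8 = {6, 7, 8, 9, 10, 11, 12, 13, 14, 15}); total cost 2 + 7 + 9 = 18.
No covering selection has total cost below 18.

18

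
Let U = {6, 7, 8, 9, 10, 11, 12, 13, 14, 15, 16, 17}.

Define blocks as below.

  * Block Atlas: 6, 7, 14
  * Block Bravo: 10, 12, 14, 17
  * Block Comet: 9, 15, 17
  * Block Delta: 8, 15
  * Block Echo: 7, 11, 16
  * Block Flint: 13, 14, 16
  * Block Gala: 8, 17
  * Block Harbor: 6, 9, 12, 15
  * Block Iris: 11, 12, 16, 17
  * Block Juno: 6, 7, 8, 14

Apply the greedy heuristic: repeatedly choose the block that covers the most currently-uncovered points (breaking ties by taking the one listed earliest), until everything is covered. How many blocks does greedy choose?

Greedy: pick Bravo (covers 4 new) → pick Echo (covers 3 new) → pick Harbor (covers 3 new) → pick Delta (covers 1 new) → pick Flint (covers 1 new). Total picks: 5.

5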